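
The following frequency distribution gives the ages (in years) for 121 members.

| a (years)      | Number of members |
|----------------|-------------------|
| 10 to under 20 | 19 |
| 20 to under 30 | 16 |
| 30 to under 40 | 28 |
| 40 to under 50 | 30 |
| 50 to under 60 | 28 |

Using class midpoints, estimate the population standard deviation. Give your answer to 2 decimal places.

13.65

Midpoints: 15, 25, 35, 45, 55
n = 121, Σfm = 4555, mean = 37.6446
Σfm² = 194025
Σf(m − x̄)² = Σfm² − (Σfm)²/n = 194025 − 4555²/121 = 22553.7190
Population variance = 22553.7190 / 121 = 186.3944
Standard deviation = √186.3944 = 13.6526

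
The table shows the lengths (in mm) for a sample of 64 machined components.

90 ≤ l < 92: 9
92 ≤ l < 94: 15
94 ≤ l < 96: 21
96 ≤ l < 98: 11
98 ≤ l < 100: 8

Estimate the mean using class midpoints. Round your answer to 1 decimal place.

94.8

Midpoints: 91, 93, 95, 97, 99
Σfm = 9×91 + 15×93 + 21×95 + 11×97 + 8×99 = 6068
n = Σf = 64
Mean = 6068 / 64 = 94.8125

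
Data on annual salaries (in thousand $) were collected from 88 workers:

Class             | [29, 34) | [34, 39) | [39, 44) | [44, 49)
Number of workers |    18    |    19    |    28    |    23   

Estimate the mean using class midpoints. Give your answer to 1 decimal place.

39.7

Midpoints: 31.5, 36.5, 41.5, 46.5
Σfm = 18×31.5 + 19×36.5 + 28×41.5 + 23×46.5 = 3492
n = Σf = 88
Mean = 3492 / 88 = 39.6818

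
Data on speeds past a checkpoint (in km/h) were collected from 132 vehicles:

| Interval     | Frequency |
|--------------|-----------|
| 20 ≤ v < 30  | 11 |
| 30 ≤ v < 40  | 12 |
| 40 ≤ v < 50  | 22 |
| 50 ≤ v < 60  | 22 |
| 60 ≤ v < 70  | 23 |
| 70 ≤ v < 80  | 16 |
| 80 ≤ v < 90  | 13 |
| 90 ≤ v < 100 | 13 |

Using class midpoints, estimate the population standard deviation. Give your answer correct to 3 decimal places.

Midpoints: 25, 35, 45, 55, 65, 75, 85, 95
n = 132, Σfm = 7930, mean = 60.0758
Σfm² = 531100
Σf(m − x̄)² = Σfm² − (Σfm)²/n = 531100 − 7930²/132 = 54699.2424
Population variance = 54699.2424 / 132 = 414.3882
Standard deviation = √414.3882 = 20.3565

20.357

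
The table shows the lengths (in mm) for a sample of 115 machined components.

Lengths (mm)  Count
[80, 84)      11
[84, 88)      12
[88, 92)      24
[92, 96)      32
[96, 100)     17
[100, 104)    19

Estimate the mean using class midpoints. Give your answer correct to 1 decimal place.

Midpoints: 82, 86, 90, 94, 98, 102
Σfm = 11×82 + 12×86 + 24×90 + 32×94 + 17×98 + 19×102 = 10706
n = Σf = 115
Mean = 10706 / 115 = 93.0957

93.1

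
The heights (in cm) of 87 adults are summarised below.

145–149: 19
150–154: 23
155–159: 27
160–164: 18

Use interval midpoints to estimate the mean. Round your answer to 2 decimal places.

Midpoints: 147, 152, 157, 162
Σfm = 19×147 + 23×152 + 27×157 + 18×162 = 13444
n = Σf = 87
Mean = 13444 / 87 = 154.5287

154.53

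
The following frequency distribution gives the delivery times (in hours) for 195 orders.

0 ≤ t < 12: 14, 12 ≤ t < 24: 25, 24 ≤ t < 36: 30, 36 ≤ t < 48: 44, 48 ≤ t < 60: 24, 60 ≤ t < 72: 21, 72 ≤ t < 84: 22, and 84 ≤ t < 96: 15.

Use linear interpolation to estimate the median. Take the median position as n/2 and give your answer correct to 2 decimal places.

Cumulative frequencies: 14, 39, 69, 113, 137, 158, 180, 195
n = 195; position = n/2 = 97.5.
This falls in the class 36 ≤ t < 48: L = 36, F = 69, f = 44, h = 12.
Median ≈ 36 + ((97.5 − 69) / 44) × 12 = 43.7727

43.77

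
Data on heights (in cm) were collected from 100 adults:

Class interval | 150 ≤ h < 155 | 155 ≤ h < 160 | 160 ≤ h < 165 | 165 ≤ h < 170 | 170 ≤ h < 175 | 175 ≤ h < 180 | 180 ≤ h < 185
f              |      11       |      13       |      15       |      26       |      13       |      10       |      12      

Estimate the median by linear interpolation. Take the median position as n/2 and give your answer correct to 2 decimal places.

Cumulative frequencies: 11, 24, 39, 65, 78, 88, 100
n = 100; position = n/2 = 50.
This falls in the class 165 ≤ h < 170: L = 165, F = 39, f = 26, h = 5.
Median ≈ 165 + ((50 − 39) / 26) × 5 = 167.1154

167.12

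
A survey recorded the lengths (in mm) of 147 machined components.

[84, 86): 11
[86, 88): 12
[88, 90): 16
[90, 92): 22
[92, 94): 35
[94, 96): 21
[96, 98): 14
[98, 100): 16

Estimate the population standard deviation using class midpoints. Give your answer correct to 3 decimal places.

Midpoints: 85, 87, 89, 91, 93, 95, 97, 99
n = 147, Σfm = 13597, mean = 92.4966
Σfm² = 1260003
Σf(m − x̄)² = Σfm² − (Σfm)²/n = 1260003 − 13597²/147 = 2326.7483
Population variance = 2326.7483 / 147 = 15.8282
Standard deviation = √15.8282 = 3.9785

3.978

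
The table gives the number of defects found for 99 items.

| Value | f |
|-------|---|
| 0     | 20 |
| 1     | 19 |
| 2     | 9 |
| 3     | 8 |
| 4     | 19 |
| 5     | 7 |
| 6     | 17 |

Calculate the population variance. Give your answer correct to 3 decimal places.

4.643

Values: 0, 1, 2, 3, 4, 5, 6
n = 99, Σfx = 274, mean = 2.7677
Σfx² = 1218
Σf(x − x̄)² = Σfx² − (Σfx)²/n = 1218 − 274²/99 = 459.6566
Population variance = 459.6566 / 99 = 4.6430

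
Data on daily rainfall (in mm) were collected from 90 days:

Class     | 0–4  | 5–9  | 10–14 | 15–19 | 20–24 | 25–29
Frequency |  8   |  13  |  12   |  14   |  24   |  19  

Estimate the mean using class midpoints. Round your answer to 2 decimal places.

17.00

Midpoints: 2, 7, 12, 17, 22, 27
Σfm = 8×2 + 13×7 + 12×12 + 14×17 + 24×22 + 19×27 = 1530
n = Σf = 90
Mean = 1530 / 90 = 17.0000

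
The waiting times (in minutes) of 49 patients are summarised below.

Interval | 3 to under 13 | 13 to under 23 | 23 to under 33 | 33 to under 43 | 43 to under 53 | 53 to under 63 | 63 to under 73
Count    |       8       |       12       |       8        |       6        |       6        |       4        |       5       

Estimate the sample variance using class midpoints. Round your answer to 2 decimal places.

375.26

Midpoints: 8, 18, 28, 38, 48, 58, 68
n = 49, Σfm = 1592, mean = 32.4898
Σfm² = 69736
Σf(m − x̄)² = Σfm² − (Σfm)²/n = 69736 − 1592²/49 = 18012.2449
Sample variance = 18012.2449 / 48 = 375.2551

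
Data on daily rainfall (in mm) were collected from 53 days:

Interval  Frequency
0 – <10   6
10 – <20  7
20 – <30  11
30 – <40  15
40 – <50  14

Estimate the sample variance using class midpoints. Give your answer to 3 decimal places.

Midpoints: 5, 15, 25, 35, 45
n = 53, Σfm = 1565, mean = 29.5283
Σfm² = 55325
Σf(m − x̄)² = Σfm² − (Σfm)²/n = 55325 − 1565²/53 = 9113.2075
Sample variance = 9113.2075 / 52 = 175.2540

175.254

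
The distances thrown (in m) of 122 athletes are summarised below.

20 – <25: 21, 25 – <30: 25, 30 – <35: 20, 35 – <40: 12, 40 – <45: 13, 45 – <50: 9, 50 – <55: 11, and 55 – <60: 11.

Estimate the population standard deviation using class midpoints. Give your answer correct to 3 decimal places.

11.343

Midpoints: 22.5, 27.5, 32.5, 37.5, 42.5, 47.5, 52.5, 57.5
n = 122, Σfm = 4450, mean = 36.4754
Σfm² = 178012.5
Σf(m − x̄)² = Σfm² − (Σfm)²/n = 178012.5 − 4450²/122 = 15696.9262
Population variance = 15696.9262 / 122 = 128.6633
Standard deviation = √128.6633 = 11.3430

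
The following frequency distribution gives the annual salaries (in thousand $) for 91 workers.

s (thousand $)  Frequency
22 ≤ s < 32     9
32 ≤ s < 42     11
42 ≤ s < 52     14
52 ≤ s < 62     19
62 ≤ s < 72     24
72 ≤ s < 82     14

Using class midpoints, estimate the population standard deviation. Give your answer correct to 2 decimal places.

15.47

Midpoints: 27, 37, 47, 57, 67, 77
n = 91, Σfm = 5077, mean = 55.7912
Σfm² = 305019
Σf(m − x̄)² = Σfm² − (Σfm)²/n = 305019 − 5077²/91 = 21767.0330
Population variance = 21767.0330 / 91 = 239.1982
Standard deviation = √239.1982 = 15.4660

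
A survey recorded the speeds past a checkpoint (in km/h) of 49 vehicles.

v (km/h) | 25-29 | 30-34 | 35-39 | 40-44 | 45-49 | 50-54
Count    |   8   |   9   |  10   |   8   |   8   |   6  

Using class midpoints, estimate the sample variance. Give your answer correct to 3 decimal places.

67.241

Midpoints: 27, 32, 37, 42, 47, 52
n = 49, Σfm = 1898, mean = 38.7347
Σfm² = 76746
Σf(m − x̄)² = Σfm² − (Σfm)²/n = 76746 − 1898²/49 = 3227.5510
Sample variance = 3227.5510 / 48 = 67.2406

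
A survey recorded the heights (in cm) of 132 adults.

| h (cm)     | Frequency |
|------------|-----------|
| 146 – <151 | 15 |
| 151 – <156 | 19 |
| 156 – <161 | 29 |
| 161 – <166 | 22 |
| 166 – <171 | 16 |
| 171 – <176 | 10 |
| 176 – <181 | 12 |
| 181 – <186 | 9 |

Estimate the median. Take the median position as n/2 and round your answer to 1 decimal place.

Cumulative frequencies: 15, 34, 63, 85, 101, 111, 123, 132
n = 132; position = n/2 = 66.
This falls in the class 161 – <166: L = 161, F = 63, f = 22, h = 5.
Median ≈ 161 + ((66 − 63) / 22) × 5 = 161.6818

161.7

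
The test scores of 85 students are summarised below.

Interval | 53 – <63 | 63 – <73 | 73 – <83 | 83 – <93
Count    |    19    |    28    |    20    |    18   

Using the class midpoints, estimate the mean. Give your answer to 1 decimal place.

Midpoints: 58, 68, 78, 88
Σfm = 19×58 + 28×68 + 20×78 + 18×88 = 6150
n = Σf = 85
Mean = 6150 / 85 = 72.3529

72.4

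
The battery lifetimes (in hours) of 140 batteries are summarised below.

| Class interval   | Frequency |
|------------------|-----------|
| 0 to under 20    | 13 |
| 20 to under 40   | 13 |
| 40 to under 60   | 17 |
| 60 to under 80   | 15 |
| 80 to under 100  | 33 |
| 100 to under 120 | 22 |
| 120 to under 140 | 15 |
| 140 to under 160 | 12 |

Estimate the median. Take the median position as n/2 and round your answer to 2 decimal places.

Cumulative frequencies: 13, 26, 43, 58, 91, 113, 128, 140
n = 140; position = n/2 = 70.
This falls in the class 80 to under 100: L = 80, F = 58, f = 33, h = 20.
Median ≈ 80 + ((70 − 58) / 33) × 20 = 87.2727

87.27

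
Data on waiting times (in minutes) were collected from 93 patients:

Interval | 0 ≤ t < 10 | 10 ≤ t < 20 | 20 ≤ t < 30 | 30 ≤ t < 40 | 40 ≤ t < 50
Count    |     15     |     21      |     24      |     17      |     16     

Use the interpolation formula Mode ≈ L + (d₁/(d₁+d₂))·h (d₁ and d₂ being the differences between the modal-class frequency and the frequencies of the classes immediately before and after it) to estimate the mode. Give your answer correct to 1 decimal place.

Modal class: 20 ≤ t < 30 (highest frequency 24).
d₁ = 24 − 21 = 3, d₂ = 24 − 17 = 7
Mode ≈ 20 + (3/(3+7)) × 10 = 20 + 3.0000 = 23.0000

23.0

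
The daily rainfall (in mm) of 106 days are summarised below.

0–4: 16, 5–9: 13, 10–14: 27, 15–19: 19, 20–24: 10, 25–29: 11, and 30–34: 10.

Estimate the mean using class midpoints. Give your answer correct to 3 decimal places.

15.160

Midpoints: 2, 7, 12, 17, 22, 27, 32
Σfm = 16×2 + 13×7 + 27×12 + 19×17 + 10×22 + 11×27 + 10×32 = 1607
n = Σf = 106
Mean = 1607 / 106 = 15.1604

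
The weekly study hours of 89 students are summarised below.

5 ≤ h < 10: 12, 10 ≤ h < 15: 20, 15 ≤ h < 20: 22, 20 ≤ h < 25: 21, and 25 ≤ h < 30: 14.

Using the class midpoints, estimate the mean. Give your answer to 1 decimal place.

17.8

Midpoints: 7.5, 12.5, 17.5, 22.5, 27.5
Σfm = 12×7.5 + 20×12.5 + 22×17.5 + 21×22.5 + 14×27.5 = 1582.5
n = Σf = 89
Mean = 1582.5 / 89 = 17.7809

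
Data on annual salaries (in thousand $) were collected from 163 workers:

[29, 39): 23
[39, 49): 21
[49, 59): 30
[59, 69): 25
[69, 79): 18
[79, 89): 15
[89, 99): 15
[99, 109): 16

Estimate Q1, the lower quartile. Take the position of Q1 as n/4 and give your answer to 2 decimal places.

47.45

Cumulative frequencies: 23, 44, 74, 99, 117, 132, 147, 163
n = 163; position = n/4 = 40.75.
This falls in the class [39, 49): L = 39, F = 23, f = 21, h = 10.
Lower quartile ≈ 39 + ((40.75 − 23) / 21) × 10 = 47.4524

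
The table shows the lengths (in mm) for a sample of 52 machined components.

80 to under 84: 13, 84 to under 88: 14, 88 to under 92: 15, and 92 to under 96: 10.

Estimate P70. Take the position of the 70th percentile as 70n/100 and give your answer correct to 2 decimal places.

Cumulative frequencies: 13, 27, 42, 52
n = 52; position = 70n/100 = 36.4.
This falls in the class 88 to under 92: L = 88, F = 27, f = 15, h = 4.
70th percentile ≈ 88 + ((36.4 − 27) / 15) × 4 = 90.5067

90.51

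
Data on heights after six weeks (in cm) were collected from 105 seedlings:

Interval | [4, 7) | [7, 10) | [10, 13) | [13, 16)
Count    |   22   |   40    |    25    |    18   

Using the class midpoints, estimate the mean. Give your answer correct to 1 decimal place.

9.6

Midpoints: 5.5, 8.5, 11.5, 14.5
Σfm = 22×5.5 + 40×8.5 + 25×11.5 + 18×14.5 = 1009.5
n = Σf = 105
Mean = 1009.5 / 105 = 9.6143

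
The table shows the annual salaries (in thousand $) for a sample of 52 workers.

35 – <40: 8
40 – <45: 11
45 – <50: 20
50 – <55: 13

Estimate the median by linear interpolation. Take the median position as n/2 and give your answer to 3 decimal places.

46.750

Cumulative frequencies: 8, 19, 39, 52
n = 52; position = n/2 = 26.
This falls in the class 45 – <50: L = 45, F = 19, f = 20, h = 5.
Median ≈ 45 + ((26 − 19) / 20) × 5 = 46.7500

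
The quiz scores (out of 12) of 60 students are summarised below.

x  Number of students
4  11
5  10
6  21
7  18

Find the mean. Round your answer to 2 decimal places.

Values: 4, 5, 6, 7
Σfx = 11×4 + 10×5 + 21×6 + 18×7 = 346
n = Σf = 60
Mean = 346 / 60 = 5.7667

5.77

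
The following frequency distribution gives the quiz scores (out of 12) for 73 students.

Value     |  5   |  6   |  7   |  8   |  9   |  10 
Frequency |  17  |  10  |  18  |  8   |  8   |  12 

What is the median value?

Cumulative frequencies: 17, 27, 45, 53, 61, 73
n = 73, so the median is the value in position (n+1)/2 = 37.
Position 37 falls at value 7.

7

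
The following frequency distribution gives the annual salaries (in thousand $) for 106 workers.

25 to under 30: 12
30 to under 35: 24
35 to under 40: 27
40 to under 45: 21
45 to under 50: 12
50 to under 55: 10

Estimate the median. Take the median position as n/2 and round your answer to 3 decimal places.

Cumulative frequencies: 12, 36, 63, 84, 96, 106
n = 106; position = n/2 = 53.
This falls in the class 35 to under 40: L = 35, F = 36, f = 27, h = 5.
Median ≈ 35 + ((53 − 36) / 27) × 5 = 38.1481

38.148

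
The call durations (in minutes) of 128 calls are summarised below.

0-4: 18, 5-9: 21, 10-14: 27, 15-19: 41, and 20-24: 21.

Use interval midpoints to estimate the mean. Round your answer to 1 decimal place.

Midpoints: 2, 7, 12, 17, 22
Σfm = 18×2 + 21×7 + 27×12 + 41×17 + 21×22 = 1666
n = Σf = 128
Mean = 1666 / 128 = 13.0156

13.0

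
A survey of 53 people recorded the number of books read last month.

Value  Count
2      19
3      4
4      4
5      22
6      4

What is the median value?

Cumulative frequencies: 19, 23, 27, 49, 53
n = 53, so the median is the value in position (n+1)/2 = 27.
Position 27 falls at value 4.

4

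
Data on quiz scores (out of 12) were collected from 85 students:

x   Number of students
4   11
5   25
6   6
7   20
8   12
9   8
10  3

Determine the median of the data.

Cumulative frequencies: 11, 36, 42, 62, 74, 82, 85
n = 85, so the median is the value in position (n+1)/2 = 43.
Position 43 falls at value 7.

7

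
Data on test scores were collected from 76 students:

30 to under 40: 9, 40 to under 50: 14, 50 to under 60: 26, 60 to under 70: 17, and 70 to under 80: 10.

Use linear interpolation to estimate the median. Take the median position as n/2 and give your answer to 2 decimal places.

Cumulative frequencies: 9, 23, 49, 66, 76
n = 76; position = n/2 = 38.
This falls in the class 50 to under 60: L = 50, F = 23, f = 26, h = 10.
Median ≈ 50 + ((38 − 23) / 26) × 10 = 55.7692

55.77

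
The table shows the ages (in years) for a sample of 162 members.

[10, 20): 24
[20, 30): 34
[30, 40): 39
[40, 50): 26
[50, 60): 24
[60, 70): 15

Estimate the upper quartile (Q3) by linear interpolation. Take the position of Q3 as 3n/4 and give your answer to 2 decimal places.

Cumulative frequencies: 24, 58, 97, 123, 147, 162
n = 162; position = 3n/4 = 121.5.
This falls in the class [40, 50): L = 40, F = 97, f = 26, h = 10.
Upper quartile ≈ 40 + ((121.5 − 97) / 26) × 10 = 49.4231

49.42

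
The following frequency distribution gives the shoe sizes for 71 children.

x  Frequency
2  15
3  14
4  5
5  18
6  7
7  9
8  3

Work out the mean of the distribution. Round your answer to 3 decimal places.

4.380

Values: 2, 3, 4, 5, 6, 7, 8
Σfx = 15×2 + 14×3 + 5×4 + 18×5 + 7×6 + 9×7 + 3×8 = 311
n = Σf = 71
Mean = 311 / 71 = 4.3803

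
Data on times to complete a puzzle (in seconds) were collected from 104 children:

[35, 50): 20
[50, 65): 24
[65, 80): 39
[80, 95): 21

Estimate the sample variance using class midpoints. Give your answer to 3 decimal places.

234.221

Midpoints: 42.5, 57.5, 72.5, 87.5
n = 104, Σfm = 6895, mean = 66.2981
Σfm² = 481250
Σf(m − x̄)² = Σfm² − (Σfm)²/n = 481250 − 6895²/104 = 24124.7596
Sample variance = 24124.7596 / 103 = 234.2210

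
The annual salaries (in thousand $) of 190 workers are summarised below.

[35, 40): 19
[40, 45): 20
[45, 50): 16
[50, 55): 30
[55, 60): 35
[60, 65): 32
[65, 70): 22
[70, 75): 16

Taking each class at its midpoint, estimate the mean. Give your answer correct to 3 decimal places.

Midpoints: 37.5, 42.5, 47.5, 52.5, 57.5, 62.5, 67.5, 72.5
Σfm = 19×37.5 + 20×42.5 + 16×47.5 + 30×52.5 + 35×57.5 + 32×62.5 + 22×67.5 + 16×72.5 = 10555
n = Σf = 190
Mean = 10555 / 190 = 55.5526

55.553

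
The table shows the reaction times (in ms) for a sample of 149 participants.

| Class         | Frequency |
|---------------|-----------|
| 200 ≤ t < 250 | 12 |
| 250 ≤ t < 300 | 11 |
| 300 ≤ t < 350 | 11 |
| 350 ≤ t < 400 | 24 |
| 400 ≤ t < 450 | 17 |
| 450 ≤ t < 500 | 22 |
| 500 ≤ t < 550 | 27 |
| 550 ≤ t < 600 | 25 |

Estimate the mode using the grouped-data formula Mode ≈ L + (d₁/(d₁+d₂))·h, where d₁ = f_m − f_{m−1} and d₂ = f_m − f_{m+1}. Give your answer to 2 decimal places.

Modal class: 500 ≤ t < 550 (highest frequency 27).
d₁ = 27 − 22 = 5, d₂ = 27 − 25 = 2
Mode ≈ 500 + (5/(5+2)) × 50 = 500 + 35.7143 = 535.7143

535.71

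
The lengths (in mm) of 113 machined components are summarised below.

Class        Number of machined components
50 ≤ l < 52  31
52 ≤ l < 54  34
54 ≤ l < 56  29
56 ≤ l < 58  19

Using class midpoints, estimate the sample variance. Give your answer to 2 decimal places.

4.45

Midpoints: 51, 53, 55, 57
n = 113, Σfm = 6061, mean = 53.6372
Σfm² = 325593
Σf(m − x̄)² = Σfm² − (Σfm)²/n = 325593 − 6061²/113 = 498.1239
Sample variance = 498.1239 / 112 = 4.4475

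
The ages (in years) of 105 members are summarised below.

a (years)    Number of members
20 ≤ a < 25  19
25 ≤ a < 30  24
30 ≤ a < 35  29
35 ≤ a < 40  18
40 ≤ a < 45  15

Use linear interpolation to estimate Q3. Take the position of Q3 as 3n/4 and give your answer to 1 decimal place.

Cumulative frequencies: 19, 43, 72, 90, 105
n = 105; position = 3n/4 = 78.75.
This falls in the class 35 ≤ a < 40: L = 35, F = 72, f = 18, h = 5.
Upper quartile ≈ 35 + ((78.75 − 72) / 18) × 5 = 36.8750

36.9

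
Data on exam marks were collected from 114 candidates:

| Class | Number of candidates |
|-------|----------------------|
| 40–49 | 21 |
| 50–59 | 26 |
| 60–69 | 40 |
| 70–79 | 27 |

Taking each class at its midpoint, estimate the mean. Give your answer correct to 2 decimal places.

Midpoints: 44.5, 54.5, 64.5, 74.5
Σfm = 21×44.5 + 26×54.5 + 40×64.5 + 27×74.5 = 6943
n = Σf = 114
Mean = 6943 / 114 = 60.9035

60.90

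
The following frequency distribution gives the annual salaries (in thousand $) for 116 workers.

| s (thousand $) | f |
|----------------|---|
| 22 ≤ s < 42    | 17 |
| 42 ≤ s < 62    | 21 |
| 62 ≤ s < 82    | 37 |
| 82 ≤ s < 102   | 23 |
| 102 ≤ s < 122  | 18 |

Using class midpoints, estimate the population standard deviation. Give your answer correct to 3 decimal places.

Midpoints: 32, 52, 72, 92, 112
n = 116, Σfm = 8432, mean = 72.6897
Σfm² = 686464
Σf(m − x̄)² = Σfm² − (Σfm)²/n = 686464 − 8432²/116 = 73544.8276
Population variance = 73544.8276 / 116 = 634.0071
Standard deviation = √634.0071 = 25.1795

25.179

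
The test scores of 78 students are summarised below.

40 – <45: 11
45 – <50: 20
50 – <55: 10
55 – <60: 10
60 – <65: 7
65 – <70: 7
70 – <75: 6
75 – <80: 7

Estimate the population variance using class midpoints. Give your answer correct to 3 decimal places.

Midpoints: 42.5, 47.5, 52.5, 57.5, 62.5, 67.5, 72.5, 77.5
n = 78, Σfm = 4405, mean = 56.4744
Σfm² = 258437.5
Σf(m − x̄)² = Σfm² − (Σfm)²/n = 258437.5 − 4405²/78 = 9667.9487
Population variance = 9667.9487 / 78 = 123.9481

123.948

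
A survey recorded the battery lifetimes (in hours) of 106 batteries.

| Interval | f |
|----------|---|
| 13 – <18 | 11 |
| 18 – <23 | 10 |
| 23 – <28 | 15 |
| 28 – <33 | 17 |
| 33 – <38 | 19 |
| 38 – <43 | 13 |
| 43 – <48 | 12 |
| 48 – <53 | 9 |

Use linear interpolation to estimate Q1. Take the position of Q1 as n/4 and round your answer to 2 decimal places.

24.83

Cumulative frequencies: 11, 21, 36, 53, 72, 85, 97, 106
n = 106; position = n/4 = 26.5.
This falls in the class 23 – <28: L = 23, F = 21, f = 15, h = 5.
Lower quartile ≈ 23 + ((26.5 − 21) / 15) × 5 = 24.8333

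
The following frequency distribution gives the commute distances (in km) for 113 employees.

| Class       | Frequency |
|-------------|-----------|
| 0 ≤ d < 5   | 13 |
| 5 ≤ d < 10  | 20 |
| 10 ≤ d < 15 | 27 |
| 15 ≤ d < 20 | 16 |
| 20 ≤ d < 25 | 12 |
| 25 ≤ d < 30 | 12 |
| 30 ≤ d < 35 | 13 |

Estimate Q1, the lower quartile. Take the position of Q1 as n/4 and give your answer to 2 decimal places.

8.81

Cumulative frequencies: 13, 33, 60, 76, 88, 100, 113
n = 113; position = n/4 = 28.25.
This falls in the class 5 ≤ d < 10: L = 5, F = 13, f = 20, h = 5.
Lower quartile ≈ 5 + ((28.25 − 13) / 20) × 5 = 8.8125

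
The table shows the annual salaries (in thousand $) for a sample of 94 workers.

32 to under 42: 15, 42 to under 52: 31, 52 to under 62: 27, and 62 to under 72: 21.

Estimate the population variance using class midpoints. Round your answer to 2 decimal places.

101.04

Midpoints: 37, 47, 57, 67
n = 94, Σfm = 4958, mean = 52.7447
Σfm² = 271006
Σf(m − x̄)² = Σfm² − (Σfm)²/n = 271006 − 4958²/94 = 9497.8723
Population variance = 9497.8723 / 94 = 101.0412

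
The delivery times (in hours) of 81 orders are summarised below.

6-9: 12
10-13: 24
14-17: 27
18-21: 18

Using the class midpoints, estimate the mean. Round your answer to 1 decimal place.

14.0

Midpoints: 7.5, 11.5, 15.5, 19.5
Σfm = 12×7.5 + 24×11.5 + 27×15.5 + 18×19.5 = 1135.5
n = Σf = 81
Mean = 1135.5 / 81 = 14.0185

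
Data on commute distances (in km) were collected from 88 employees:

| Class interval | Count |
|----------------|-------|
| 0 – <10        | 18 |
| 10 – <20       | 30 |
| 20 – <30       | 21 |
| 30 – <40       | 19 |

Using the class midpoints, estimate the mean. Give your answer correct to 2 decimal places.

Midpoints: 5, 15, 25, 35
Σfm = 18×5 + 30×15 + 21×25 + 19×35 = 1730
n = Σf = 88
Mean = 1730 / 88 = 19.6591

19.66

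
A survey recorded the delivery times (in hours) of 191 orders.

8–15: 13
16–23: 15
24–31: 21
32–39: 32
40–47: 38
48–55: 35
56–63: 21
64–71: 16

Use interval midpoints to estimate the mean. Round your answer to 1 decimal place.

Midpoints: 11.5, 19.5, 27.5, 35.5, 43.5, 51.5, 59.5, 67.5
Σfm = 13×11.5 + 15×19.5 + 21×27.5 + 32×35.5 + 38×43.5 + 35×51.5 + 21×59.5 + 16×67.5 = 7940.5
n = Σf = 191
Mean = 7940.5 / 191 = 41.5733

41.6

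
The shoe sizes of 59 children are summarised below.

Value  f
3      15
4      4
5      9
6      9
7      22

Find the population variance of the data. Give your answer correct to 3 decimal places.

2.625

Values: 3, 4, 5, 6, 7
n = 59, Σfx = 314, mean = 5.3220
Σfx² = 1826
Σf(x − x̄)² = Σfx² − (Σfx)²/n = 1826 − 314²/59 = 154.8814
Population variance = 154.8814 / 59 = 2.6251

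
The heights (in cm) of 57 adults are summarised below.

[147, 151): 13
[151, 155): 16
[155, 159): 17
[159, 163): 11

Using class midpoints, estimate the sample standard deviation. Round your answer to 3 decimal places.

4.214

Midpoints: 149, 153, 157, 161
n = 57, Σfm = 8825, mean = 154.8246
Σfm² = 1367321
Σf(m − x̄)² = Σfm² − (Σfm)²/n = 1367321 − 8825²/57 = 994.2456
Sample variance = 994.2456 / 56 = 17.7544
Standard deviation = √17.7544 = 4.2136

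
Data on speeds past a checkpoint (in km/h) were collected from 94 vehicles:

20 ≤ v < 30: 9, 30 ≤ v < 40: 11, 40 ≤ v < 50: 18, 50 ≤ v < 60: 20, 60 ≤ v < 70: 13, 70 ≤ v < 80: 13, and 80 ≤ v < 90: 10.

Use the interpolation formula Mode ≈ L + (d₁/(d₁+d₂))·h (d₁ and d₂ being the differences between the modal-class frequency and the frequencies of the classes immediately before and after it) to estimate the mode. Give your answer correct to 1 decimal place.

Modal class: 50 ≤ v < 60 (highest frequency 20).
d₁ = 20 − 18 = 2, d₂ = 20 − 13 = 7
Mode ≈ 50 + (2/(2+7)) × 10 = 50 + 2.2222 = 52.2222

52.2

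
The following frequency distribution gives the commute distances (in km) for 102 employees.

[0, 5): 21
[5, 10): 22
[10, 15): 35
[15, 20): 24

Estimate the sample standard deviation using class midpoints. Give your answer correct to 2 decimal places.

Midpoints: 2.5, 7.5, 12.5, 17.5
n = 102, Σfm = 1075, mean = 10.5392
Σfm² = 14187.5
Σf(m − x̄)² = Σfm² − (Σfm)²/n = 14187.5 − 1075²/102 = 2857.8431
Sample variance = 2857.8431 / 101 = 28.2955
Standard deviation = √28.2955 = 5.3193

5.32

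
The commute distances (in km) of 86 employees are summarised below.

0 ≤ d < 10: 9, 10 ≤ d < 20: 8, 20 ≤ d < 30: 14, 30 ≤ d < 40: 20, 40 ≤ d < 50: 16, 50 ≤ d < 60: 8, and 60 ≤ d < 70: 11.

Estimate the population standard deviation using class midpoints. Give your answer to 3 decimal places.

17.825

Midpoints: 5, 15, 25, 35, 45, 55, 65
n = 86, Σfm = 3090, mean = 35.9302
Σfm² = 138350
Σf(m − x̄)² = Σfm² − (Σfm)²/n = 138350 − 3090²/86 = 27325.5814
Population variance = 27325.5814 / 86 = 317.7393
Standard deviation = √317.7393 = 17.8252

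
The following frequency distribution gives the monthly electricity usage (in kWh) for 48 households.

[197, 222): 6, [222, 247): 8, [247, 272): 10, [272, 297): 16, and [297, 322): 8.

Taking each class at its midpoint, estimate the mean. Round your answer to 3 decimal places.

Midpoints: 209.5, 234.5, 259.5, 284.5, 309.5
Σfm = 6×209.5 + 8×234.5 + 10×259.5 + 16×284.5 + 8×309.5 = 12756
n = Σf = 48
Mean = 12756 / 48 = 265.7500

265.750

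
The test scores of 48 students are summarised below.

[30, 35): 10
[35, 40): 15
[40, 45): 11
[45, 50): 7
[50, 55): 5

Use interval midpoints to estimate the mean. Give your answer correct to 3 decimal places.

Midpoints: 32.5, 37.5, 42.5, 47.5, 52.5
Σfm = 10×32.5 + 15×37.5 + 11×42.5 + 7×47.5 + 5×52.5 = 1950
n = Σf = 48
Mean = 1950 / 48 = 40.6250

40.625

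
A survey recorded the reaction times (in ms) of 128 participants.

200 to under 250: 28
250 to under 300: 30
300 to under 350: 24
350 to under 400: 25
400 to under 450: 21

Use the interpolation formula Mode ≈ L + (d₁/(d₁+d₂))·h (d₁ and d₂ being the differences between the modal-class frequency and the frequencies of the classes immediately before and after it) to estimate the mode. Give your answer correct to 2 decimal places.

262.50

Modal class: 250 to under 300 (highest frequency 30).
d₁ = 30 − 28 = 2, d₂ = 30 − 24 = 6
Mode ≈ 250 + (2/(2+6)) × 50 = 250 + 12.5000 = 262.5000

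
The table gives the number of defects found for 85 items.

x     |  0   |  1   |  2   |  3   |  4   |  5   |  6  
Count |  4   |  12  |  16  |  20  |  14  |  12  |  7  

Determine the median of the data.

Cumulative frequencies: 4, 16, 32, 52, 66, 78, 85
n = 85, so the median is the value in position (n+1)/2 = 43.
Position 43 falls at value 3.

3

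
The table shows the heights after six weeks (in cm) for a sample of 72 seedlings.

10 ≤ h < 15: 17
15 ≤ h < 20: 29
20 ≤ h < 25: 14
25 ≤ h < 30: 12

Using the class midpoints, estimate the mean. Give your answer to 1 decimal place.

Midpoints: 12.5, 17.5, 22.5, 27.5
Σfm = 17×12.5 + 29×17.5 + 14×22.5 + 12×27.5 = 1365
n = Σf = 72
Mean = 1365 / 72 = 18.9583

19.0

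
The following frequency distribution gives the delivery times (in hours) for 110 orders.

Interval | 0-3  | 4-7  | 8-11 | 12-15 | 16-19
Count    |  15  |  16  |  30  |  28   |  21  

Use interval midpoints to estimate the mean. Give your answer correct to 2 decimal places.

10.37

Midpoints: 1.5, 5.5, 9.5, 13.5, 17.5
Σfm = 15×1.5 + 16×5.5 + 30×9.5 + 28×13.5 + 21×17.5 = 1141
n = Σf = 110
Mean = 1141 / 110 = 10.3727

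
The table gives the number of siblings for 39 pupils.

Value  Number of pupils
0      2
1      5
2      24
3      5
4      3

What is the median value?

2

Cumulative frequencies: 2, 7, 31, 36, 39
n = 39, so the median is the value in position (n+1)/2 = 20.
Position 20 falls at value 2.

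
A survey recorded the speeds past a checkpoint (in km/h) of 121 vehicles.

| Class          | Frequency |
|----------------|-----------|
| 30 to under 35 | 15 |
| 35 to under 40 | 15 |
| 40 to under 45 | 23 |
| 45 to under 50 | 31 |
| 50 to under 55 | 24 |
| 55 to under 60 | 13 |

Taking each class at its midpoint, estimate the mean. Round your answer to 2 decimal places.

Midpoints: 32.5, 37.5, 42.5, 47.5, 52.5, 57.5
Σfm = 15×32.5 + 15×37.5 + 23×42.5 + 31×47.5 + 24×52.5 + 13×57.5 = 5507.5
n = Σf = 121
Mean = 5507.5 / 121 = 45.5165

45.52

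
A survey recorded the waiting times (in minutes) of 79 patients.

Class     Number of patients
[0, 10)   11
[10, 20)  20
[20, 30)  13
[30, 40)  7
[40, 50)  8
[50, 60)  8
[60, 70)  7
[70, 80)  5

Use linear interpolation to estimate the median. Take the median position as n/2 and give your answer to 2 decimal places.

26.54

Cumulative frequencies: 11, 31, 44, 51, 59, 67, 74, 79
n = 79; position = n/2 = 39.5.
This falls in the class [20, 30): L = 20, F = 31, f = 13, h = 10.
Median ≈ 20 + ((39.5 − 31) / 13) × 10 = 26.5385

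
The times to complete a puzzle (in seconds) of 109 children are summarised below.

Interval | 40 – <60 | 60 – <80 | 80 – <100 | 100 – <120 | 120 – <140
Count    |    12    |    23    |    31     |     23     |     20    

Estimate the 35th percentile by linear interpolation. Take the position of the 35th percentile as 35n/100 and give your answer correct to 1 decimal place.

82.0

Cumulative frequencies: 12, 35, 66, 89, 109
n = 109; position = 35n/100 = 38.15.
This falls in the class 80 – <100: L = 80, F = 35, f = 31, h = 20.
35th percentile ≈ 80 + ((38.15 − 35) / 31) × 20 = 82.0323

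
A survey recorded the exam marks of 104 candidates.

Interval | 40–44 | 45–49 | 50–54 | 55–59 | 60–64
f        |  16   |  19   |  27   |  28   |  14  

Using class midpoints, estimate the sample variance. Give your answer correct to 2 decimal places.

40.48

Midpoints: 42, 47, 52, 57, 62
n = 104, Σfm = 5433, mean = 52.2404
Σfm² = 287991
Σf(m − x̄)² = Σfm² − (Σfm)²/n = 287991 − 5433²/104 = 4168.9904
Sample variance = 4168.9904 / 103 = 40.4756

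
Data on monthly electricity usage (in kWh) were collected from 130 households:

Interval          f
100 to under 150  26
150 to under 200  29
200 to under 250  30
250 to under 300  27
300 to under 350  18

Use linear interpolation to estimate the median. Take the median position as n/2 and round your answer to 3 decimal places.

Cumulative frequencies: 26, 55, 85, 112, 130
n = 130; position = n/2 = 65.
This falls in the class 200 to under 250: L = 200, F = 55, f = 30, h = 50.
Median ≈ 200 + ((65 − 55) / 30) × 50 = 216.6667

216.667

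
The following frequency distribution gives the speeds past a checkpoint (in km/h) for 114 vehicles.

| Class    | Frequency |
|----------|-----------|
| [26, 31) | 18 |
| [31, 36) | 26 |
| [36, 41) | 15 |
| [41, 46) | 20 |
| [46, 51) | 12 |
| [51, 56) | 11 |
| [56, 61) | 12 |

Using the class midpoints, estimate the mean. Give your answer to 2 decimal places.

Midpoints: 28.5, 33.5, 38.5, 43.5, 48.5, 53.5, 58.5
Σfm = 18×28.5 + 26×33.5 + 15×38.5 + 20×43.5 + 12×48.5 + 11×53.5 + 12×58.5 = 4704
n = Σf = 114
Mean = 4704 / 114 = 41.2632

41.26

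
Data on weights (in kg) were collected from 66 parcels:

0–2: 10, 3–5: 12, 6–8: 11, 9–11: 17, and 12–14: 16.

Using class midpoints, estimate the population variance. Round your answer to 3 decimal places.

17.539

Midpoints: 1, 4, 7, 10, 13
n = 66, Σfm = 513, mean = 7.7727
Σfm² = 5145
Σf(m − x̄)² = Σfm² − (Σfm)²/n = 5145 − 513²/66 = 1157.5909
Population variance = 1157.5909 / 66 = 17.5393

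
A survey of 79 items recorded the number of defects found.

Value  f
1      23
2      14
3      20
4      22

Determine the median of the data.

Cumulative frequencies: 23, 37, 57, 79
n = 79, so the median is the value in position (n+1)/2 = 40.
Position 40 falls at value 3.

3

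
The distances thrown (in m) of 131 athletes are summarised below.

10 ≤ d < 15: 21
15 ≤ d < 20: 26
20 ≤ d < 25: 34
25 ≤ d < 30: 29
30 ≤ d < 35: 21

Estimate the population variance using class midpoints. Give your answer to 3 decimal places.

Midpoints: 12.5, 17.5, 22.5, 27.5, 32.5
n = 131, Σfm = 2962.5, mean = 22.6145
Σfm² = 72568.75
Σf(m − x̄)² = Σfm² − (Σfm)²/n = 72568.75 − 2962.5²/131 = 5573.2824
Population variance = 5573.2824 / 131 = 42.5441

42.544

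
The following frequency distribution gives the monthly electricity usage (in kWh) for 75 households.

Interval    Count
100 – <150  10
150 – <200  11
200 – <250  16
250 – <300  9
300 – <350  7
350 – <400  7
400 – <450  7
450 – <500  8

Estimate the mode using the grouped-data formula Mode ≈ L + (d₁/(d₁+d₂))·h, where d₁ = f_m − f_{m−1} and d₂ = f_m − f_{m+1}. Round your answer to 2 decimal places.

Modal class: 200 – <250 (highest frequency 16).
d₁ = 16 − 11 = 5, d₂ = 16 − 9 = 7
Mode ≈ 200 + (5/(5+7)) × 50 = 200 + 20.8333 = 220.8333

220.83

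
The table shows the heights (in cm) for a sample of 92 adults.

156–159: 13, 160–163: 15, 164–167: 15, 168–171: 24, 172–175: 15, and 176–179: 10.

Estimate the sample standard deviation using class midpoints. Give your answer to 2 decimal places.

Midpoints: 157.5, 161.5, 165.5, 169.5, 173.5, 177.5
n = 92, Σfm = 15398, mean = 167.3696
Σfm² = 2580691
Σf(m − x̄)² = Σfm² − (Σfm)²/n = 2580691 − 15398²/92 = 3534.4348
Sample variance = 3534.4348 / 91 = 38.8399
Standard deviation = √38.8399 = 6.2322

6.23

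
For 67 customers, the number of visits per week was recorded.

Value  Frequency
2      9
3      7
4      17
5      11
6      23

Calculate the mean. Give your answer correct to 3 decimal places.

Values: 2, 3, 4, 5, 6
Σfx = 9×2 + 7×3 + 17×4 + 11×5 + 23×6 = 300
n = Σf = 67
Mean = 300 / 67 = 4.4776

4.478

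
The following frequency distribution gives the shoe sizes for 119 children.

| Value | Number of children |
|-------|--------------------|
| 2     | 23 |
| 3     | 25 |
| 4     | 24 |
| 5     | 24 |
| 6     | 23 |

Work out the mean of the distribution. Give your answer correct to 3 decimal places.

Values: 2, 3, 4, 5, 6
Σfx = 23×2 + 25×3 + 24×4 + 24×5 + 23×6 = 475
n = Σf = 119
Mean = 475 / 119 = 3.9916

3.992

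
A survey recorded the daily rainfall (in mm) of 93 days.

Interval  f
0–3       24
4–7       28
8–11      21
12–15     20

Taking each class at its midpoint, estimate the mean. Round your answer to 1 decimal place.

7.1

Midpoints: 1.5, 5.5, 9.5, 13.5
Σfm = 24×1.5 + 28×5.5 + 21×9.5 + 20×13.5 = 659.5
n = Σf = 93
Mean = 659.5 / 93 = 7.0914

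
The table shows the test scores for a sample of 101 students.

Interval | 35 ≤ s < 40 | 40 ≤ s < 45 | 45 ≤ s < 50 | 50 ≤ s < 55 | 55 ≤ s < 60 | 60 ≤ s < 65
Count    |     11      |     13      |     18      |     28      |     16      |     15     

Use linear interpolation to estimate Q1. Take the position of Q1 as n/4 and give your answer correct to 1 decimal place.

Cumulative frequencies: 11, 24, 42, 70, 86, 101
n = 101; position = n/4 = 25.25.
This falls in the class 45 ≤ s < 50: L = 45, F = 24, f = 18, h = 5.
Lower quartile ≈ 45 + ((25.25 − 24) / 18) × 5 = 45.3472

45.3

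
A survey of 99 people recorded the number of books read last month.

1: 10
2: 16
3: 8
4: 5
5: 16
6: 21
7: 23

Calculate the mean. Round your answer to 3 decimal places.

Values: 1, 2, 3, 4, 5, 6, 7
Σfx = 10×1 + 16×2 + 8×3 + 5×4 + 16×5 + 21×6 + 23×7 = 453
n = Σf = 99
Mean = 453 / 99 = 4.5758

4.576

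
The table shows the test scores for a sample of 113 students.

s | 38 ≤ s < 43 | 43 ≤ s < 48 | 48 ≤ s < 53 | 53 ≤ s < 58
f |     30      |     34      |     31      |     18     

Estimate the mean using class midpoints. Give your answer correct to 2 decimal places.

47.14

Midpoints: 40.5, 45.5, 50.5, 55.5
Σfm = 30×40.5 + 34×45.5 + 31×50.5 + 18×55.5 = 5326.5
n = Σf = 113
Mean = 5326.5 / 113 = 47.1372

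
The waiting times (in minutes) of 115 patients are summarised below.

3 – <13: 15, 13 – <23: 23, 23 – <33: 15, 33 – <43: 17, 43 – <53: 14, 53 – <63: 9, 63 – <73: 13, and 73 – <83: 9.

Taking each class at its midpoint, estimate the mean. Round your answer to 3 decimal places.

Midpoints: 8, 18, 28, 38, 48, 58, 68, 78
Σfm = 15×8 + 23×18 + 15×28 + 17×38 + 14×48 + 9×58 + 13×68 + 9×78 = 4380
n = Σf = 115
Mean = 4380 / 115 = 38.0870

38.087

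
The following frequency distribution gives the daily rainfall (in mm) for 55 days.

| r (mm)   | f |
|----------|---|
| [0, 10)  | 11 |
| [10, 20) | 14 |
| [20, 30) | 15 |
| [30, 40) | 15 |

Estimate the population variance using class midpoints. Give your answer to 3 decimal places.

118.149

Midpoints: 5, 15, 25, 35
n = 55, Σfm = 1165, mean = 21.1818
Σfm² = 31175
Σf(m − x̄)² = Σfm² − (Σfm)²/n = 31175 − 1165²/55 = 6498.1818
Population variance = 6498.1818 / 55 = 118.1488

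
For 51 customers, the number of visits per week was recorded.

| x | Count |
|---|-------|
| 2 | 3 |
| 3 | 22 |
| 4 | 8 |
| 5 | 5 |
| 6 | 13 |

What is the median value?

Cumulative frequencies: 3, 25, 33, 38, 51
n = 51, so the median is the value in position (n+1)/2 = 26.
Position 26 falls at value 4.

4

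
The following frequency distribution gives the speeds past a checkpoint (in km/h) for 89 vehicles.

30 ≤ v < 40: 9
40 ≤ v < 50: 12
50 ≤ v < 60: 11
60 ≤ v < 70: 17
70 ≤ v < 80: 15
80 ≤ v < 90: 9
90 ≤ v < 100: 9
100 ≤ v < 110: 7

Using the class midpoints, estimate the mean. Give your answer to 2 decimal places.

Midpoints: 35, 45, 55, 65, 75, 85, 95, 105
Σfm = 9×35 + 12×45 + 11×55 + 17×65 + 15×75 + 9×85 + 9×95 + 7×105 = 6045
n = Σf = 89
Mean = 6045 / 89 = 67.9213

67.92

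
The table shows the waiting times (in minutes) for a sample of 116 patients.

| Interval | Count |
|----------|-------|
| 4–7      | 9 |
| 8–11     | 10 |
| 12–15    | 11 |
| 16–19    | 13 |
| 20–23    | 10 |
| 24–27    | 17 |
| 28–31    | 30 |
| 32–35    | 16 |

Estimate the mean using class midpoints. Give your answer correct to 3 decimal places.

22.328

Midpoints: 5.5, 9.5, 13.5, 17.5, 21.5, 25.5, 29.5, 33.5
Σfm = 9×5.5 + 10×9.5 + 11×13.5 + 13×17.5 + 10×21.5 + 17×25.5 + 30×29.5 + 16×33.5 = 2590
n = Σf = 116
Mean = 2590 / 116 = 22.3276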